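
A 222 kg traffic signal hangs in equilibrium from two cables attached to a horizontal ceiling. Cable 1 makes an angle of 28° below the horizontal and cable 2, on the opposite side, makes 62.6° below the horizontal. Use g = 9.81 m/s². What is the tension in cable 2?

Weight W = 222 × 9.81 = 2178 N acts straight down.
Horizontal: T_1 cos 28° = T_2 cos 62.6°  →  T_1 = 0.5212 T_2.
Vertical: T_1 sin 28° + T_2 sin 62.6° = 2178.
Substituting the horizontal relation into the vertical equation gives 1.133 T_2 = 2178, so T_2 = 1923 N.

T_2 ≈ 1920 N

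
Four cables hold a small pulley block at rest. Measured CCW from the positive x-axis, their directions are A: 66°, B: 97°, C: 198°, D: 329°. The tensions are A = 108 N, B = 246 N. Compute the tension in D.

Resolve: ΣF_x = 108 cos 66° + 246 cos 97° + T_C cos 198° + T_D cos 329° = 0.
        ΣF_y = 108 sin 66° + 246 sin 97° + T_C sin 198° + T_D sin 329° = 0.
The known terms sum to (13.95, 342.8) N, so -0.9511 T_C + 0.8572 T_D = -13.95 and -0.3090 T_C − 0.5150 T_D = -342.8.
Solving simultaneously: T_C = 398.9 N, T_D = 426.3 N.

T_D ≈ 426 N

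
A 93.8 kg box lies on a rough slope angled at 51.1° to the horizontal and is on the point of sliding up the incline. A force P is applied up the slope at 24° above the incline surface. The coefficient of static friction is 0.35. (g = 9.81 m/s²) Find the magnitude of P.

On the verge of sliding up the incline, friction equals μN and acts down the slope.
Perpendicular: N + P sin 24° = W cos 51.1° = 577.8 N.
Along incline: P cos 24° = W sin 51.1° + μN  with W sin 51.1° = 716.1 N.
Solving the pair for P and N: P = 869.7 N, N = 224.1 N (and f = μN = 78.43 N).

P ≈ 870 N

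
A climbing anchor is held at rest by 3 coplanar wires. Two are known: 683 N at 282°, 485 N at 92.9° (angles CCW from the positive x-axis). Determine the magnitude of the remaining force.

F ≈ 218 N

Sum the known components: ΣF_x = 117.5 N, ΣF_y = -183.7 N.
For equilibrium the remaining force must supply (−ΣF_x, −ΣF_y) = (-117.5, 183.7) N.
Magnitude = √((-117.5)² + (183.7)²) = 218 N; direction = atan2(183.7, -117.5) = 122.6°.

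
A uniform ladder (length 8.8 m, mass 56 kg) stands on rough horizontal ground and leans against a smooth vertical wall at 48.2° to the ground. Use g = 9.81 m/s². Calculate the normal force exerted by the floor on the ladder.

N_floor ≈ 549 N

ΣF_y = 0: N_floor = 56×9.81 = 549.36 N.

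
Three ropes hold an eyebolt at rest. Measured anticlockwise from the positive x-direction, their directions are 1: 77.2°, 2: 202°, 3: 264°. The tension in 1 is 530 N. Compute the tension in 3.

T_3 ≈ 493 N

Resolve: ΣF_x = 530 cos 77.2° + T_2 cos 202° + T_3 cos 264° = 0.
        ΣF_y = 530 sin 77.2° + T_2 sin 202° + T_3 sin 264° = 0.
The known terms sum to (117.4, 516.8) N, so -0.9272 T_2 − 0.1045 T_3 = -117.4 and -0.3746 T_2 − 0.9945 T_3 = -516.8.
Solving simultaneously: T_2 = 71.07 N, T_3 = 492.9 N.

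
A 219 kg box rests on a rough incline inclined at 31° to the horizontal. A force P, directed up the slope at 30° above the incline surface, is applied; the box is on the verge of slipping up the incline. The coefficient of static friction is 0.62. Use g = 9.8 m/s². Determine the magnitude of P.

On the verge of sliding up the incline, friction equals μN and acts down the slope.
Perpendicular: N + P sin 30° = W cos 31° = 1840 N.
Along incline: P cos 30° = W sin 31° + μN  with W sin 31° = 1105 N.
Solving the pair for P and N: P = 1910 N, N = 884.8 N (and f = μN = 548.6 N).

P ≈ 1910 N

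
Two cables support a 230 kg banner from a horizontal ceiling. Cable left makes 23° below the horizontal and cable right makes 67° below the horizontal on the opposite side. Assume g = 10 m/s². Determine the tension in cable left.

T_left ≈ 899 N

Weight W = 230 × 10 = 2300 N acts straight down.
Horizontal: T_left cos 23° = T_right cos 67°  →  T_right = 2.356 T_left.
Vertical: T_left sin 23° + T_right sin 67° = 2300.
Substituting the horizontal relation into the vertical equation gives 2.559 T_left = 2300, so T_left = 898.7 N.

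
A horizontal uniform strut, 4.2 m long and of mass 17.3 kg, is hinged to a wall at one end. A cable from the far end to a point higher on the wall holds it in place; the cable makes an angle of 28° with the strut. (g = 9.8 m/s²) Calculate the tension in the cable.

Take torques about the hinge: T sin 28° · 4.2 = 17.3×9.8×2.1 = 356.03 N·m.
So T = 356.03 / (0.4695 × 4.2) = 180.56 N.

T ≈ 181 N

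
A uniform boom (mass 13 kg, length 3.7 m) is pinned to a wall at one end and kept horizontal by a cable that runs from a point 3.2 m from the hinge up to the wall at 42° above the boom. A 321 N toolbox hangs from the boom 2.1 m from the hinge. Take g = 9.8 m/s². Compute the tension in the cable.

Take torques about the hinge: T sin 42° · 3.2 = 13×9.8×1.85 + 321×2.1 = 909.79 N·m.
So T = 909.79 / (0.6691 × 3.2) = 424.89 N.

T ≈ 425 N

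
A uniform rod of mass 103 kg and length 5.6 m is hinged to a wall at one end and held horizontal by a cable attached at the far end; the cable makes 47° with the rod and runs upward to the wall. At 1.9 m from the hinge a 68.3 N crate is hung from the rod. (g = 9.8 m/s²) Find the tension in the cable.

T ≈ 722 N

Take torques about the hinge: T sin 47° · 5.6 = 103×9.8×2.8 + 68.3×1.9 = 2956.1 N·m.
So T = 2956.1 / (0.7314 × 5.6) = 721.78 N.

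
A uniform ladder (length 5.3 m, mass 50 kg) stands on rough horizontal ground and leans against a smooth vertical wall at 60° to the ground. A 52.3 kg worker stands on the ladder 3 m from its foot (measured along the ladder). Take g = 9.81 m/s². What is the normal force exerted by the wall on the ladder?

Torques about the foot: N_wall · 5.3 sin 60° = 50×9.81×2.65 cos 60° + 52.3×9.81×3 cos 60° → N_wall = 309.27 N.

N_wall ≈ 309 N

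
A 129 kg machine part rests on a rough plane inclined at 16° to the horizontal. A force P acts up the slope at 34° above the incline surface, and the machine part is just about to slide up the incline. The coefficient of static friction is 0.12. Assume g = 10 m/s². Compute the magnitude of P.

P ≈ 563 N

On the verge of sliding up the incline, friction equals μN and acts down the slope.
Perpendicular: N + P sin 34° = W cos 16° = 1240 N.
Along incline: P cos 34° = W sin 16° + μN  with W sin 16° = 355.6 N.
Solving the pair for P and N: P = 562.8 N, N = 925.3 N (and f = μN = 111 N).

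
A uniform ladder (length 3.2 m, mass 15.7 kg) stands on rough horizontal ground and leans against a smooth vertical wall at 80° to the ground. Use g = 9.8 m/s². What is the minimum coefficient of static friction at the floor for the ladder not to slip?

ΣF_y = 0: N_floor = 15.7×9.8 = 153.86 N.
Torques about the foot: N_wall · 3.2 sin 80° = 15.7×9.8×1.6 cos 80° → N_wall = 13.565 N.
ΣF_x = 0: f_floor = N_wall = 13.565 N.
μ_min = f_floor / N_floor = 13.565 / 153.86 = 0.08816.

μ_min ≈ 0.0882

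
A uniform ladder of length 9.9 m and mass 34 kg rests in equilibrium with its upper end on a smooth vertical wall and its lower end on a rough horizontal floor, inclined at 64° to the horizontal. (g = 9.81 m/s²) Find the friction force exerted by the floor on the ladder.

f ≈ 81.3 N

Torques about the foot: N_wall · 9.9 sin 64° = 34×9.81×4.95 cos 64° → N_wall = 81.339 N.
ΣF_x = 0: f_floor = N_wall = 81.339 N.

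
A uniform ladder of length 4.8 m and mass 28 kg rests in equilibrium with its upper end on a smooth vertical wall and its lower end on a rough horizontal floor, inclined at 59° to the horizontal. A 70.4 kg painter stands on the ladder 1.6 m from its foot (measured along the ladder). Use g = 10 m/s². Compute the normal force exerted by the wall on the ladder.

N_wall ≈ 225 N

Torques about the foot: N_wall · 4.8 sin 59° = 28×10×2.4 cos 59° + 70.4×10×1.6 cos 59° → N_wall = 225.12 N.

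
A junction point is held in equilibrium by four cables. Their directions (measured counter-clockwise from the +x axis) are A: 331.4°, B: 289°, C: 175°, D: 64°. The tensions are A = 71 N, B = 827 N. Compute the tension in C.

T_C ≈ 702 N

Resolve: ΣF_x = 71 cos 331.4° + 827 cos 289° + T_C cos 175° + T_D cos 64° = 0.
        ΣF_y = 71 sin 331.4° + 827 sin 289° + T_C sin 175° + T_D sin 64° = 0.
The known terms sum to (331.6, -815.9) N, so -0.9962 T_C + 0.4384 T_D = -331.6 and 0.0872 T_C + 0.8988 T_D = 815.9.
Solving simultaneously: T_C = 702.4 N, T_D = 839.7 N.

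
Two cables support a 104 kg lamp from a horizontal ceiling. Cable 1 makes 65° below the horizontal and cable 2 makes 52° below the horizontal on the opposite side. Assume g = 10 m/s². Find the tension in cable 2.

T_2 ≈ 493 N

Weight W = 104 × 10 = 1040 N acts straight down.
Horizontal: T_1 cos 65° = T_2 cos 52°  →  T_1 = 1.457 T_2.
Vertical: T_1 sin 65° + T_2 sin 52° = 1040.
Substituting the horizontal relation into the vertical equation gives 2.108 T_2 = 1040, so T_2 = 493.3 N.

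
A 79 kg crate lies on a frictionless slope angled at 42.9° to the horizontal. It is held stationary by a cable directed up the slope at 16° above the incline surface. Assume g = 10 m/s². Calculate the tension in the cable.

Take axes along and perpendicular to the incline. Weight components: W sin 42.9° = 537.8 N down-slope, W cos 42.9° = 578.7 N into the surface.
Along incline: T cos 16° = W sin 42.9° → T = 559.4 N.
Perpendicular: N = W cos 42.9° − T sin 16° = 424.5 N.

T ≈ 559 N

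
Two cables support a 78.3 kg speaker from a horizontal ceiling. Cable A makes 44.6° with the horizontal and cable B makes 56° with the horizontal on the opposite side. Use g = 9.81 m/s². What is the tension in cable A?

Weight W = 78.3 × 9.81 = 768.1 N acts straight down.
Horizontal: T_A cos 44.6° = T_B cos 56°  →  T_B = 1.273 T_A.
Vertical: T_A sin 44.6° + T_B sin 56° = 768.1.
Substituting the horizontal relation into the vertical equation gives 1.758 T_A = 768.1, so T_A = 437 N.

T_A ≈ 437 N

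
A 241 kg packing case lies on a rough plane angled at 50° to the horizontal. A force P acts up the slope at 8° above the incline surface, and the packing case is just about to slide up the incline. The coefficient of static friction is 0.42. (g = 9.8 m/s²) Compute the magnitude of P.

P ≈ 2330 N

On the verge of sliding up the incline, friction equals μN and acts down the slope.
Perpendicular: N + P sin 8° = W cos 50° = 1518 N.
Along incline: P cos 8° = W sin 50° + μN  with W sin 50° = 1809 N.
Solving the pair for P and N: P = 2333 N, N = 1193 N (and f = μN = 501.2 N).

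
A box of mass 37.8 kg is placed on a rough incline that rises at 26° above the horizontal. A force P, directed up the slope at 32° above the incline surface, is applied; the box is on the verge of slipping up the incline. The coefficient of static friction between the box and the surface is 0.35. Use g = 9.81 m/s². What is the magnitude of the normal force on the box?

N ≈ 190 N

On the verge of sliding up the incline, friction equals μN and acts down the slope.
Perpendicular: N + P sin 32° = W cos 26° = 333.3 N.
Along incline: P cos 32° = W sin 26° + μN  with W sin 26° = 162.6 N.
Solving the pair for P and N: P = 270.2 N, N = 190.1 N (and f = μN = 66.55 N).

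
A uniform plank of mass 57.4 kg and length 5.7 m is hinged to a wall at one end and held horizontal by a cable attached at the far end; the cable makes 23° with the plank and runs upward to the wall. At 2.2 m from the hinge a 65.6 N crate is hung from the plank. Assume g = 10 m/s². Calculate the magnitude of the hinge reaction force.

Take torques about the hinge: T sin 23° · 5.7 = 57.4×10×2.85 + 65.6×2.2 = 1780.2 N·m.
So T = 1780.2 / (0.3907 × 5.7) = 799.32 N.
ΣF_x = 0: H_x = T cos 23° = 735.78 N.
ΣF_y = 0: H_y = (57.4×10 + 65.6) − T sin 23° = 639.6 − 312.32 = 327.28 N.
|H| = √(H_x² + H_y²) = √((735.78)² + (327.28)²) = 805.28 N.

|H| ≈ 805 N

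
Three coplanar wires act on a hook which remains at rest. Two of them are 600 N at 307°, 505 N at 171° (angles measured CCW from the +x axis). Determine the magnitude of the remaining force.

Sum the known components: ΣF_x = -137.7 N, ΣF_y = -400.2 N.
For equilibrium the remaining force must supply (−ΣF_x, −ΣF_y) = (137.7, 400.2) N.
Magnitude = √((137.7)² + (400.2)²) = 423.2 N; direction = atan2(400.2, 137.7) = 71.0°.

F ≈ 423 N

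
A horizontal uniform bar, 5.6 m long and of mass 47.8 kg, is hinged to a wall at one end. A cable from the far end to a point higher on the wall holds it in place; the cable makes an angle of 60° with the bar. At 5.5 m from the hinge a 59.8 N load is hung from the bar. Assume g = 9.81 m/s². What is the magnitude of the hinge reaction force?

|H| ≈ 290 N

Take torques about the hinge: T sin 60° · 5.6 = 47.8×9.81×2.8 + 59.8×5.5 = 1641.9 N·m.
So T = 1641.9 / (0.8660 × 5.6) = 338.55 N.
ΣF_x = 0: H_x = T cos 60° = 169.27 N.
ΣF_y = 0: H_y = (47.8×9.81 + 59.8) − T sin 60° = 528.72 − 293.19 = 235.53 N.
|H| = √(H_x² + H_y²) = √((169.27)² + (235.53)²) = 290.05 N.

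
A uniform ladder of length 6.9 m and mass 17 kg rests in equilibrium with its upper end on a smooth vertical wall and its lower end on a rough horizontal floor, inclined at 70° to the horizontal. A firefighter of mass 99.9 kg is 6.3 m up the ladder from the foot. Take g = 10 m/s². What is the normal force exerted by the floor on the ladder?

N_floor ≈ 1170 N

ΣF_y = 0: N_floor = 17×10 + 99.9×10 = 1169 N.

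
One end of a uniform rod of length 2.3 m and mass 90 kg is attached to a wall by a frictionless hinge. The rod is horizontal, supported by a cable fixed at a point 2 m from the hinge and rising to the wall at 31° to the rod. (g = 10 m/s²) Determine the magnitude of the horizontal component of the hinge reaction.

H_x ≈ 861 N

Take torques about the hinge: T sin 31° · 2 = 90×10×1.15 = 1035 N·m.
So T = 1035 / (0.5150 × 2) = 1004.8 N.
ΣF_x = 0: H_x = T cos 31° = 861.26 N.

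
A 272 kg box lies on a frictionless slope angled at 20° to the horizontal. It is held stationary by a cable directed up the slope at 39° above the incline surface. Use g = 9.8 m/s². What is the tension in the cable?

T ≈ 1170 N

Take axes along and perpendicular to the incline. Weight components: W sin 20° = 911.7 N down-slope, W cos 20° = 2505 N into the surface.
Along incline: T cos 39° = W sin 20° → T = 1173 N.
Perpendicular: N = W cos 20° − T sin 39° = 1767 N.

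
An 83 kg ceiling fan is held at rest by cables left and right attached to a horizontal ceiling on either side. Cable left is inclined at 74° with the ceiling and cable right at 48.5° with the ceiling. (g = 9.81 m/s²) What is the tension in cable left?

T_left ≈ 640 N

Weight W = 83 × 9.81 = 814.2 N acts straight down.
Horizontal: T_left cos 74° = T_right cos 48.5°  →  T_right = 0.416 T_left.
Vertical: T_left sin 74° + T_right sin 48.5° = 814.2.
Substituting the horizontal relation into the vertical equation gives 1.273 T_left = 814.2, so T_left = 639.7 N.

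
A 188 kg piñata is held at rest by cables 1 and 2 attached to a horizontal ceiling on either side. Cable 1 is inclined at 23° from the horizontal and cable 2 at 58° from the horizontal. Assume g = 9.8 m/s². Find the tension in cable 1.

T_1 ≈ 988 N

Weight W = 188 × 9.8 = 1842 N acts straight down.
Horizontal: T_1 cos 23° = T_2 cos 58°  →  T_2 = 1.737 T_1.
Vertical: T_1 sin 23° + T_2 sin 58° = 1842.
Substituting the horizontal relation into the vertical equation gives 1.864 T_1 = 1842, so T_1 = 988.5 N.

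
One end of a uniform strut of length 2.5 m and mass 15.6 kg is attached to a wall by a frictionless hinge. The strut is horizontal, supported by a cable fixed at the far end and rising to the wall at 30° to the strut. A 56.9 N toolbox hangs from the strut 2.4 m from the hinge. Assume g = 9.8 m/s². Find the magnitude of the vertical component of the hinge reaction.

|H_y| ≈ 78.7 N

Take torques about the hinge: T sin 30° · 2.5 = 15.6×9.8×1.25 + 56.9×2.4 = 327.66 N·m.
So T = 327.66 / (0.5000 × 2.5) = 262.13 N.
ΣF_y = 0: H_y = (15.6×9.8 + 56.9) − T sin 30° = 209.78 − 131.06 = 78.716 N.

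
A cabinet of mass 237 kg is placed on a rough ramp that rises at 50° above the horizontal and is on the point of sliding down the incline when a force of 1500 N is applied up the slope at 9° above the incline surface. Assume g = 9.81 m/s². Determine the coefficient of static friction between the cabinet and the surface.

μ ≈ 0.238

On the verge of sliding down the incline, friction is at its maximum μN and acts up the slope.
Perpendicular to incline: N = W cos 50° − P sin 9° = 1494 − 234.7 = 1260 N.
Along incline: P cos 9° + μN = W sin 50° → μ = (W sin 50° − P cos 9°) / N = 0.2377.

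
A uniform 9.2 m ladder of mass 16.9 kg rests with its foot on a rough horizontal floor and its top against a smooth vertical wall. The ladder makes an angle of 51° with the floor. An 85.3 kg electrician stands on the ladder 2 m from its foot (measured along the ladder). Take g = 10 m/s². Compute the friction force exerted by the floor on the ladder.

Torques about the foot: N_wall · 9.2 sin 51° = 16.9×10×4.6 cos 51° + 85.3×10×2 cos 51° → N_wall = 218.59 N.
ΣF_x = 0: f_floor = N_wall = 218.59 N.

f ≈ 219 N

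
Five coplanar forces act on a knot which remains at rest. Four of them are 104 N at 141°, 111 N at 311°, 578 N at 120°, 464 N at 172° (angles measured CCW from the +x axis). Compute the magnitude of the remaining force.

F ≈ 933 N

Sum the known components: ΣF_x = -756.5 N, ΣF_y = 546.8 N.
For equilibrium the remaining force must supply (−ΣF_x, −ΣF_y) = (756.5, -546.8) N.
Magnitude = √((756.5)² + (-546.8)²) = 933.4 N; direction = atan2(-546.8, 756.5) = 324.1°.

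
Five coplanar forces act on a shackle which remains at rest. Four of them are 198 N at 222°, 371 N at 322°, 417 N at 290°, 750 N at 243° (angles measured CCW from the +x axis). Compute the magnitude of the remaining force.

Sum the known components: ΣF_x = -52.66 N, ΣF_y = -1421 N.
For equilibrium the remaining force must supply (−ΣF_x, −ΣF_y) = (52.66, 1421) N.
Magnitude = √((52.66)² + (1421)²) = 1422 N; direction = atan2(1421, 52.66) = 87.9°.

F ≈ 1420 N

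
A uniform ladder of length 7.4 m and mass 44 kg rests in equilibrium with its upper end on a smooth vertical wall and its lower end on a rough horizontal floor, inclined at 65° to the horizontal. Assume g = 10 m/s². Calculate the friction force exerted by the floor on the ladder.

f ≈ 103 N

Torques about the foot: N_wall · 7.4 sin 65° = 44×10×3.7 cos 65° → N_wall = 102.59 N.
ΣF_x = 0: f_floor = N_wall = 102.59 N.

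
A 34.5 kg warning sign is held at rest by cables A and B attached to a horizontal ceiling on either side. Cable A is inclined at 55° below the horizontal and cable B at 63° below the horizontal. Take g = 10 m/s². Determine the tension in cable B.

Weight W = 34.5 × 10 = 345 N acts straight down.
Horizontal: T_A cos 55° = T_B cos 63°  →  T_A = 0.7915 T_B.
Vertical: T_A sin 55° + T_B sin 63° = 345.
Substituting the horizontal relation into the vertical equation gives 1.539 T_B = 345, so T_B = 224.1 N.

T_B ≈ 224 N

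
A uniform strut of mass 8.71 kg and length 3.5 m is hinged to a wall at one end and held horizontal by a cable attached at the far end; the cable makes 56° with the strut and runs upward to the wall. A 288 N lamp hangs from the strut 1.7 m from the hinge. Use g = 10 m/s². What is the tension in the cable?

T ≈ 221 N

Take torques about the hinge: T sin 56° · 3.5 = 8.71×10×1.75 + 288×1.7 = 642.02 N·m.
So T = 642.02 / (0.8290 × 3.5) = 221.26 N.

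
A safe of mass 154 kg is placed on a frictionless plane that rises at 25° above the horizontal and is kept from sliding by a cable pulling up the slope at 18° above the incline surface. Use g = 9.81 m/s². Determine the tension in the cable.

Take axes along and perpendicular to the incline. Weight components: W sin 25° = 638.5 N down-slope, W cos 25° = 1369 N into the surface.
Along incline: T cos 18° = W sin 25° → T = 671.3 N.
Perpendicular: N = W cos 25° − T sin 18° = 1162 N.

T ≈ 671 N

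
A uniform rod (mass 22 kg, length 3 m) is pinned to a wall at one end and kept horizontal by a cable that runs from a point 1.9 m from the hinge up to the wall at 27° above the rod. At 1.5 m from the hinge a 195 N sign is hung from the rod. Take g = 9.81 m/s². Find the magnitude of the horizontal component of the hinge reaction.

H_x ≈ 637 N

Take torques about the hinge: T sin 27° · 1.9 = 22×9.81×1.5 + 195×1.5 = 616.23 N·m.
So T = 616.23 / (0.4540 × 1.9) = 714.4 N.
ΣF_x = 0: H_x = T cos 27° = 636.54 N.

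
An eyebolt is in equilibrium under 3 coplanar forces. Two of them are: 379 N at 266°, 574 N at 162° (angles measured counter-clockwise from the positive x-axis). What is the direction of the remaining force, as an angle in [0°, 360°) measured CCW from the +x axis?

Sum the known components: ΣF_x = -572.3 N, ΣF_y = -200.7 N.
For equilibrium the remaining force must supply (−ΣF_x, −ΣF_y) = (572.3, 200.7) N.
Magnitude = √((572.3)² + (200.7)²) = 606.5 N; direction = atan2(200.7, 572.3) = 19.3°.

θ ≈ 19.3°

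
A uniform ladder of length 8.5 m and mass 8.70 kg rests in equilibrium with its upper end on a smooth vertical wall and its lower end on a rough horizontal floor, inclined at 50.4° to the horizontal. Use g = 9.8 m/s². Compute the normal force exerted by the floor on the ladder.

ΣF_y = 0: N_floor = 8.70×9.8 = 85.26 N.

N_floor ≈ 85.3 N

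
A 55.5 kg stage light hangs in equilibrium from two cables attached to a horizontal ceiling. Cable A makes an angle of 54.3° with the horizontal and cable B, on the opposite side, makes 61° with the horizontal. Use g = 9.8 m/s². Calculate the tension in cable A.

Weight W = 55.5 × 9.8 = 543.9 N acts straight down.
Horizontal: T_A cos 54.3° = T_B cos 61°  →  T_B = 1.204 T_A.
Vertical: T_A sin 54.3° + T_B sin 61° = 543.9.
Substituting the horizontal relation into the vertical equation gives 1.865 T_A = 543.9, so T_A = 291.7 N.

T_A ≈ 292 N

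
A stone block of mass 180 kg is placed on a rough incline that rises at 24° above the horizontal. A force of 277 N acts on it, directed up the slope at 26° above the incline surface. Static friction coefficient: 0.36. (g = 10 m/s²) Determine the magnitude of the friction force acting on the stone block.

f ≈ 483 N

Axes along / perpendicular to the incline. W sin 24° = 732.1 N down-slope; W cos 24° = 1644 N into the surface.
Perpendicular: N = W cos 24° − P sin 26° = 1644 − 121.4 = 1523 N.
Along incline: P cos 26° + f = W sin 24° (friction acts up-slope) → f = 732.1 − 249 = 483.2 N.
|f| = 483.2 N ≤ μN = 548.3 N, so the stone block is indeed static.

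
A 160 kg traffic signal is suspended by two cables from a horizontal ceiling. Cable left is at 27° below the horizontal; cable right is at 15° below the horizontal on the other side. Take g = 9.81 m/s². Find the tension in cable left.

T_left ≈ 2270 N

Weight W = 160 × 9.81 = 1570 N acts straight down.
Horizontal: T_left cos 27° = T_right cos 15°  →  T_right = 0.9224 T_left.
Vertical: T_left sin 27° + T_right sin 15° = 1570.
Substituting the horizontal relation into the vertical equation gives 0.6927 T_left = 1570, so T_left = 2266 N.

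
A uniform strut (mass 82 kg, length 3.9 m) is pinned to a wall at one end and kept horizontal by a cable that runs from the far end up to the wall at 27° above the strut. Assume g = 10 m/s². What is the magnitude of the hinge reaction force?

|H| ≈ 903 N

Take torques about the hinge: T sin 27° · 3.9 = 82×10×1.95 = 1599 N·m.
So T = 1599 / (0.4540 × 3.9) = 903.1 N.
ΣF_x = 0: H_x = T cos 27° = 804.67 N.
ΣF_y = 0: H_y = (82×10) − T sin 27° = 820 − 410 = 410 N.
|H| = √(H_x² + H_y²) = √((804.67)² + (410)²) = 903.1 N.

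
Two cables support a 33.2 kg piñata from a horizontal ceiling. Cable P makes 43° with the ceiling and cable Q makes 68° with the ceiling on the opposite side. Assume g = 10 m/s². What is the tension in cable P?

T_P ≈ 133 N

Weight W = 33.2 × 10 = 332 N acts straight down.
Horizontal: T_P cos 43° = T_Q cos 68°  →  T_Q = 1.952 T_P.
Vertical: T_P sin 43° + T_Q sin 68° = 332.
Substituting the horizontal relation into the vertical equation gives 2.492 T_P = 332, so T_P = 133.2 N.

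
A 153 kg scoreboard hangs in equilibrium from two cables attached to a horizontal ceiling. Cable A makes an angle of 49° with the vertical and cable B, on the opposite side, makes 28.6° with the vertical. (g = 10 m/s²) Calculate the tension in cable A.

T_A ≈ 750 N

Angles from the horizontal: cable A is 90° − 49° = 41°, cable B is 90° − 28.6° = 61.4°.
Weight W = 153 × 10 = 1530 N acts straight down.
Horizontal: T_A cos 41° = T_B cos 61.4°  →  T_B = 1.577 T_A.
Vertical: T_A sin 41° + T_B sin 61.4° = 1530.
Substituting the horizontal relation into the vertical equation gives 2.04 T_A = 1530, so T_A = 749.9 N.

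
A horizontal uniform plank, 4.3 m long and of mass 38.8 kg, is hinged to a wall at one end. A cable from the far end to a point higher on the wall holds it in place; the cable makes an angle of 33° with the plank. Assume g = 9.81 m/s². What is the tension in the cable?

Take torques about the hinge: T sin 33° · 4.3 = 38.8×9.81×2.15 = 818.35 N·m.
So T = 818.35 / (0.5446 × 4.3) = 349.43 N.

T ≈ 349 N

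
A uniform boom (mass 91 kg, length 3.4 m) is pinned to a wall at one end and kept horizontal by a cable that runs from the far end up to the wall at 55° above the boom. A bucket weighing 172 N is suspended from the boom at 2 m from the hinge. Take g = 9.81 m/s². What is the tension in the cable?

Take torques about the hinge: T sin 55° · 3.4 = 91×9.81×1.7 + 172×2 = 1861.6 N·m.
So T = 1861.6 / (0.8192 × 3.4) = 668.41 N.

T ≈ 668 N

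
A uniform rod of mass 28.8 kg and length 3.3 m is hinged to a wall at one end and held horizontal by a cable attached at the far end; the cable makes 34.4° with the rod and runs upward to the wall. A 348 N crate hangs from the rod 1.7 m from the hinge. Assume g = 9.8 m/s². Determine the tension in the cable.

Take torques about the hinge: T sin 34.4° · 3.3 = 28.8×9.8×1.65 + 348×1.7 = 1057.3 N·m.
So T = 1057.3 / (0.5650 × 3.3) = 567.1 N.

T ≈ 567 N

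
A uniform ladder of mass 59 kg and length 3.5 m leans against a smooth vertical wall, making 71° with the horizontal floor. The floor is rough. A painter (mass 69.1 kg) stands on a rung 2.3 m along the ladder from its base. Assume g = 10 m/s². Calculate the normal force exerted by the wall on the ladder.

Torques about the foot: N_wall · 3.5 sin 71° = 59×10×1.75 cos 71° + 69.1×10×2.3 cos 71° → N_wall = 257.93 N.

N_wall ≈ 258 N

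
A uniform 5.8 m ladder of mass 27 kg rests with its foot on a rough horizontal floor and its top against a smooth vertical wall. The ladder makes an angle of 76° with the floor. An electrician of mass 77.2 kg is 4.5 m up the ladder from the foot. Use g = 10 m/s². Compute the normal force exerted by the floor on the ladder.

ΣF_y = 0: N_floor = 27×10 + 77.2×10 = 1042 N.

N_floor ≈ 1040 N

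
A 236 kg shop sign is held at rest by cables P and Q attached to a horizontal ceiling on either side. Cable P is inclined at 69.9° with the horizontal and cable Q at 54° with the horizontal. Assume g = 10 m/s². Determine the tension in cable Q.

T_Q ≈ 977 N

Weight W = 236 × 10 = 2360 N acts straight down.
Horizontal: T_P cos 69.9° = T_Q cos 54°  →  T_P = 1.71 T_Q.
Vertical: T_P sin 69.9° + T_Q sin 54° = 2360.
Substituting the horizontal relation into the vertical equation gives 2.415 T_Q = 2360, so T_Q = 977.1 N.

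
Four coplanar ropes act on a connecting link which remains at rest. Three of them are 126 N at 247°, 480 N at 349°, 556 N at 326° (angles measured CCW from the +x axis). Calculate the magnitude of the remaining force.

F ≈ 1020 N

Sum the known components: ΣF_x = 882.9 N, ΣF_y = -518.5 N.
For equilibrium the remaining force must supply (−ΣF_x, −ΣF_y) = (-882.9, 518.5) N.
Magnitude = √((-882.9)² + (518.5)²) = 1024 N; direction = atan2(518.5, -882.9) = 149.6°.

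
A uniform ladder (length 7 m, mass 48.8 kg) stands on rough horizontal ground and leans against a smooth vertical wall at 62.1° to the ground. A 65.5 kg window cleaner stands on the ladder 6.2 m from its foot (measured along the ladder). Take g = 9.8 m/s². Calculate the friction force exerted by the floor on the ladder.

Torques about the foot: N_wall · 7 sin 62.1° = 48.8×9.8×3.5 cos 62.1° + 65.5×9.8×6.2 cos 62.1° → N_wall = 427.63 N.
ΣF_x = 0: f_floor = N_wall = 427.63 N.

f ≈ 428 N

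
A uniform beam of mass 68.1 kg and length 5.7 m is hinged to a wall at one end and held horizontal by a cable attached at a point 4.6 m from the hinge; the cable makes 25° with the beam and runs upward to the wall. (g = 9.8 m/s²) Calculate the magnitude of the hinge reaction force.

Take torques about the hinge: T sin 25° · 4.6 = 68.1×9.8×2.85 = 1902 N·m.
So T = 1902 / (0.4226 × 4.6) = 978.39 N.
ΣF_x = 0: H_x = T cos 25° = 886.72 N.
ΣF_y = 0: H_y = (68.1×9.8) − T sin 25° = 667.38 − 413.49 = 253.89 N.
|H| = √(H_x² + H_y²) = √((886.72)² + (253.89)²) = 922.36 N.

|H| ≈ 922 N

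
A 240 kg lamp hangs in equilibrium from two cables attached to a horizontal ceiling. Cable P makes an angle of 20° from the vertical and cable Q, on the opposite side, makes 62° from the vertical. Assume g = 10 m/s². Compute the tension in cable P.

Angles from the horizontal: cable P is 90° − 20° = 70°, cable Q is 90° − 62° = 28°.
Weight W = 240 × 10 = 2400 N acts straight down.
Horizontal: T_P cos 70° = T_Q cos 28°  →  T_Q = 0.3874 T_P.
Vertical: T_P sin 70° + T_Q sin 28° = 2400.
Substituting the horizontal relation into the vertical equation gives 1.122 T_P = 2400, so T_P = 2140 N.

T_P ≈ 2140 N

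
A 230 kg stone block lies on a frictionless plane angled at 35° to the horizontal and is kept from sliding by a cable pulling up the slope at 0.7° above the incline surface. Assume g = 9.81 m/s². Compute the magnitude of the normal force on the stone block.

Take axes along and perpendicular to the incline. Weight components: W sin 35° = 1294 N down-slope, W cos 35° = 1848 N into the surface.
Along incline: T cos 0.7° = W sin 35° → T = 1294 N.
Perpendicular: N = W cos 35° − T sin 0.7° = 1832 N.

N ≈ 1830 N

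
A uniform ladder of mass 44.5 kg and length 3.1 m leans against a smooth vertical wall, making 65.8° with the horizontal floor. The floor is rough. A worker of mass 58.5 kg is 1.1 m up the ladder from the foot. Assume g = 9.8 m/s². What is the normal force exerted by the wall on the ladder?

Torques about the foot: N_wall · 3.1 sin 65.8° = 44.5×9.8×1.55 cos 65.8° + 58.5×9.8×1.1 cos 65.8° → N_wall = 189.42 N.

N_wall ≈ 189 N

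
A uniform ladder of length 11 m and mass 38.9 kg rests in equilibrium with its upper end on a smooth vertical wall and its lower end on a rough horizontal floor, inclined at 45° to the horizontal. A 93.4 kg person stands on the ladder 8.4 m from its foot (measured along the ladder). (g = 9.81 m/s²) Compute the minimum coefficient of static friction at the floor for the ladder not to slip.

ΣF_y = 0: N_floor = 38.9×9.81 + 93.4×9.81 = 1297.9 N.
Torques about the foot: N_wall · 11 sin 45° = 38.9×9.81×5.5 cos 45° + 93.4×9.81×8.4 cos 45° → N_wall = 890.49 N.
ΣF_x = 0: f_floor = N_wall = 890.49 N.
μ_min = f_floor / N_floor = 890.49 / 1297.9 = 0.6861.

μ_min ≈ 0.686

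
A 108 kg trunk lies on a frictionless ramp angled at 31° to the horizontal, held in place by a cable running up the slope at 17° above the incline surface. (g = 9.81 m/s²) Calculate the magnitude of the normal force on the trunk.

Take axes along and perpendicular to the incline. Weight components: W sin 31° = 545.7 N down-slope, W cos 31° = 908.2 N into the surface.
Along incline: T cos 17° = W sin 31° → T = 570.6 N.
Perpendicular: N = W cos 31° − T sin 17° = 741.3 N.

N ≈ 741 N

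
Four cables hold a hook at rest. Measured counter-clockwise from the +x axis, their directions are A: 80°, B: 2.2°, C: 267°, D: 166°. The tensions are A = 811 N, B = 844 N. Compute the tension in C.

Resolve: ΣF_x = 811 cos 80° + 844 cos 2.2° + T_C cos 267° + T_D cos 166° = 0.
        ΣF_y = 811 sin 80° + 844 sin 2.2° + T_C sin 267° + T_D sin 166° = 0.
The known terms sum to (984.2, 831.1) N, so -0.0523 T_C − 0.9703 T_D = -984.2 and -0.9986 T_C + 0.2419 T_D = -831.1.
Solving simultaneously: T_C = 1064 N, T_D = 956.9 N.

T_C ≈ 1060 N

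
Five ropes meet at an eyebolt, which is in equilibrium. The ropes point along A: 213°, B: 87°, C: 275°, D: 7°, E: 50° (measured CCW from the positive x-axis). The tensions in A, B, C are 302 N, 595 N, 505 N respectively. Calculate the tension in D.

Resolve: ΣF_x = 302 cos 213° + 595 cos 87° + 505 cos 275° + T_D cos 7° + T_E cos 50° = 0.
        ΣF_y = 302 sin 213° + 595 sin 87° + 505 sin 275° + T_D sin 7° + T_E sin 50° = 0.
The known terms sum to (-178.1, -73.37) N, so 0.9925 T_D + 0.6428 T_E = 178.1 and 0.1219 T_D + 0.7660 T_E = 73.37.
Solving simultaneously: T_D = 130.9 N, T_E = 74.96 N.

T_D ≈ 131 N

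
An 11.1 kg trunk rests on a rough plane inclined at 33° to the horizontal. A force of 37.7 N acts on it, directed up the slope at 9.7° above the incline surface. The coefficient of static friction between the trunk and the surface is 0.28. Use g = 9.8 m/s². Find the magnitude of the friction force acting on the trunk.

f ≈ 22.1 N

Axes along / perpendicular to the incline. W sin 33° = 59.25 N down-slope; W cos 33° = 91.23 N into the surface.
Perpendicular: N = W cos 33° − P sin 9.7° = 91.23 − 6.352 = 84.88 N.
Along incline: P cos 9.7° + f = W sin 33° (friction acts up-slope) → f = 59.25 − 37.16 = 22.08 N.
|f| = 22.08 N ≤ μN = 23.77 N, so the trunk is indeed static.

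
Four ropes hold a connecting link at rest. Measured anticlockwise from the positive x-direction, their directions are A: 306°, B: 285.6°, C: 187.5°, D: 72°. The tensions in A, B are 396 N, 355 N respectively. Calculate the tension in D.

Resolve: ΣF_x = 396 cos 306° + 355 cos 285.6° + T_C cos 187.5° + T_D cos 72° = 0.
        ΣF_y = 396 sin 306° + 355 sin 285.6° + T_C sin 187.5° + T_D sin 72° = 0.
The known terms sum to (328.2, -662.3) N, so -0.9914 T_C + 0.3090 T_D = -328.2 and -0.1305 T_C + 0.9511 T_D = 662.3.
Solving simultaneously: T_C = 572.6 N, T_D = 775 N.

T_D ≈ 775 N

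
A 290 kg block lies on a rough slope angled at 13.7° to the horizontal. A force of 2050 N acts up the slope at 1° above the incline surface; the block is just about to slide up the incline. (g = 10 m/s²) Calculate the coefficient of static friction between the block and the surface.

μ ≈ 0.490

On the verge of sliding up the incline, friction is at its maximum μN and acts down the slope.
Perpendicular to incline: N = W cos 13.7° − P sin 1° = 2817 − 35.78 = 2782 N.
Along incline: P cos 1° − μN = W sin 13.7° → μ = −(W sin 13.7° − P cos 1°) / N = 0.4899.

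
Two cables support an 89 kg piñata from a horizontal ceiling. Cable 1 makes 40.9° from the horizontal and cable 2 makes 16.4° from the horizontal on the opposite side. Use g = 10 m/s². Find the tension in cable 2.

T_2 ≈ 799 N

Weight W = 89 × 10 = 890 N acts straight down.
Horizontal: T_1 cos 40.9° = T_2 cos 16.4°  →  T_1 = 1.269 T_2.
Vertical: T_1 sin 40.9° + T_2 sin 16.4° = 890.
Substituting the horizontal relation into the vertical equation gives 1.113 T_2 = 890, so T_2 = 799.4 N.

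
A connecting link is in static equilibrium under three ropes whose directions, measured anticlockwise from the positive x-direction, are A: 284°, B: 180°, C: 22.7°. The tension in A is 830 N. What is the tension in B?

T_B ≈ 2130 N

Resolve: ΣF_x = 830 cos 284° + T_B cos 180° + T_C cos 22.7° = 0.
        ΣF_y = 830 sin 284° + T_B sin 180° + T_C sin 22.7° = 0.
The known terms sum to (200.8, -805.3) N, so -1.0000 T_B + 0.9225 T_C = -200.8 and 0.0000 T_B + 0.3859 T_C = 805.3.
Solving simultaneously: T_B = 2126 N, T_C = 2087 N.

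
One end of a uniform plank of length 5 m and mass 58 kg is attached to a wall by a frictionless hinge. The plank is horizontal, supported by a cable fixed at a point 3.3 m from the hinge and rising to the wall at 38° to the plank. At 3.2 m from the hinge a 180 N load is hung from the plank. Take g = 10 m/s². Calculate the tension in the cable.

T ≈ 997 N

Take torques about the hinge: T sin 38° · 3.3 = 58×10×2.5 + 180×3.2 = 2026 N·m.
So T = 2026 / (0.6157 × 3.3) = 997.2 N.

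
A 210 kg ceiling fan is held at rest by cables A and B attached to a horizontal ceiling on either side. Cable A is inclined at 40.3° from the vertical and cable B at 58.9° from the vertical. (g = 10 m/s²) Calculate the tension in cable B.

T_B ≈ 1380 N

Angles from the horizontal: cable A is 90° − 40.3° = 49.7°, cable B is 90° − 58.9° = 31.1°.
Weight W = 210 × 10 = 2100 N acts straight down.
Horizontal: T_A cos 49.7° = T_B cos 31.1°  →  T_A = 1.324 T_B.
Vertical: T_A sin 49.7° + T_B sin 31.1° = 2100.
Substituting the horizontal relation into the vertical equation gives 1.526 T_B = 2100, so T_B = 1376 N.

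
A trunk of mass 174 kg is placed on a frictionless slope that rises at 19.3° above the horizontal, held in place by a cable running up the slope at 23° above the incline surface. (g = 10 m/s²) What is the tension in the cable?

Take axes along and perpendicular to the incline. Weight components: W sin 19.3° = 575.1 N down-slope, W cos 19.3° = 1642 N into the surface.
Along incline: T cos 23° = W sin 19.3° → T = 624.8 N.
Perpendicular: N = W cos 19.3° − T sin 23° = 1398 N.

T ≈ 625 N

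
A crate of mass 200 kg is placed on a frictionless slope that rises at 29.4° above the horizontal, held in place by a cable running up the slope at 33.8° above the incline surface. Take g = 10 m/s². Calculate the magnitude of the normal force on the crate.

N ≈ 1090 N

Take axes along and perpendicular to the incline. Weight components: W sin 29.4° = 981.8 N down-slope, W cos 29.4° = 1742 N into the surface.
Along incline: T cos 33.8° = W sin 29.4° → T = 1181 N.
Perpendicular: N = W cos 29.4° − T sin 33.8° = 1085 N.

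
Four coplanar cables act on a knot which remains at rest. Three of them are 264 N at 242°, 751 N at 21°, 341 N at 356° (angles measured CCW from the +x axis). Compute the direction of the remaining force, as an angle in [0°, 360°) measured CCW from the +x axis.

Sum the known components: ΣF_x = 917.3 N, ΣF_y = 12.25 N.
For equilibrium the remaining force must supply (−ΣF_x, −ΣF_y) = (-917.3, -12.25) N.
Magnitude = √((-917.3)² + (-12.25)²) = 917.4 N; direction = atan2(-12.25, -917.3) = 180.8°.

θ ≈ 181°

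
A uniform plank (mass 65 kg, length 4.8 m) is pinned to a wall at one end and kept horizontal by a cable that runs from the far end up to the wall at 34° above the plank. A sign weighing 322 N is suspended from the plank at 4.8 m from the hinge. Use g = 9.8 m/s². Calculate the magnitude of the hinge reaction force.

|H| ≈ 1000 N

Take torques about the hinge: T sin 34° · 4.8 = 65×9.8×2.4 + 322×4.8 = 3074.4 N·m.
So T = 3074.4 / (0.5592 × 4.8) = 1145.4 N.
ΣF_x = 0: H_x = T cos 34° = 949.58 N.
ΣF_y = 0: H_y = (65×9.8 + 322) − T sin 34° = 959 − 640.5 = 318.5 N.
|H| = √(H_x² + H_y²) = √((949.58)² + (318.5)²) = 1001.6 N.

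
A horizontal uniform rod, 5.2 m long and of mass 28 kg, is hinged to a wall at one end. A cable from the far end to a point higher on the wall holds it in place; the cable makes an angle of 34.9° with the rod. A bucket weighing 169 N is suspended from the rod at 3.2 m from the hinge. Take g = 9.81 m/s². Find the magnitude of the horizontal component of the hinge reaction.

Take torques about the hinge: T sin 34.9° · 5.2 = 28×9.81×2.6 + 169×3.2 = 1255 N·m.
So T = 1255 / (0.5721 × 5.2) = 421.82 N.
ΣF_x = 0: H_x = T cos 34.9° = 345.95 N.

H_x ≈ 346 N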